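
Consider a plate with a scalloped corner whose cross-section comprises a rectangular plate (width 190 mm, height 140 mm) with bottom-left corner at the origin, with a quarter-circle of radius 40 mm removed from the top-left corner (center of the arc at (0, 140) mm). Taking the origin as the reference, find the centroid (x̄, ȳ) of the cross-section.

x̄ = 98.87 mm, ȳ = 67.37 mm

plate: A = 190 × 140 = 26600.00, centroid at (95.00, 70.00).
removed quarter-circle: A = −¼π·40² = -1256.64, centroid at (16.98, 123.02).
ΣA = 25343.36 mm²
ΣAx̄ = (26600.00)(95.00) + (-1256.64)(16.98) = 2505666.67 mm³
ΣAȳ = (26600.00)(70.00) + (-1256.64)(123.02) = 1707404.14 mm³
x̄ = 2505666.67 / 25343.36 = 98.87 mm
ȳ = 1707404.14 / 25343.36 = 67.37 mm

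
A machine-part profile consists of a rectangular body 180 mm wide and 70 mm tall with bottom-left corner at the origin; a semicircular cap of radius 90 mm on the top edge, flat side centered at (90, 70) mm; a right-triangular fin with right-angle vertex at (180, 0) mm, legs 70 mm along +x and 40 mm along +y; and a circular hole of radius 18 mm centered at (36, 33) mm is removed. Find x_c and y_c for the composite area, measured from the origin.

rectangular body: A = 180 × 70 = 12600.00, centroid at (90.00, 35.00).
semicircular top: A = ½π·90² = 12723.45, centroid at (90.00, 108.20).
triangular fin: A = ½·70·40 = 1400.00, centroid at (203.33, 13.33).
hole: A = −π·18² = -1017.88, centroid at (36.00, 33.00).
ΣA = 25705.57 mm², ΣAx_c = 2527133.65 mm³, ΣAy_c = 1802718.28 mm³.
x_c = 2527133.65/25705.57 = 98.31 mm; y_c = 1802718.28/25705.57 = 70.13 mm.

x_c = 98.31 mm, y_c = 70.13 mm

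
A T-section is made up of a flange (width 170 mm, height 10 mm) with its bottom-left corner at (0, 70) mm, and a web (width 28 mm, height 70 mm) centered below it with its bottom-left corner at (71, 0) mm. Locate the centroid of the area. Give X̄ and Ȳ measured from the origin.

Part | A | x̄ᵢ | ȳᵢ | A·x̄ᵢ | A·ȳᵢ
web | 1960.00 | 85.00 | 35.00 | 166600.00 | 68600.00
flange | 1700.00 | 85.00 | 75.00 | 144500.00 | 127500.00
Σ | 3660.00 |  |  | 311100.00 | 196100.00
X̄ = 311100.00 / 3660.00 = 85.00 mm
Ȳ = 196100.00 / 3660.00 = 53.58 mm

X̄ = 85.00 mm, Ȳ = 53.58 mm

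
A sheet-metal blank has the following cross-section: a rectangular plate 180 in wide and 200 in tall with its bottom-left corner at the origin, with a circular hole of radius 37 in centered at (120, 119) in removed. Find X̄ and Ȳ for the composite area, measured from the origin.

plate: A = 180 × 200 = 36000.00, centroid at (90.00, 100.00).
hole: A = −π·37² = -4300.84, centroid at (120.00, 119.00).
ΣA = 31699.16 in²
ΣAX̄ = (36000.00)(90.00) + (-4300.84)(120.00) = 2723899.16 in³
ΣAȲ = (36000.00)(100.00) + (-4300.84)(119.00) = 3088200.00 in³
X̄ = 2723899.16 / 31699.16 = 85.93 in
Ȳ = 3088200.00 / 31699.16 = 97.42 in

X̄ = 85.93 in, Ȳ = 97.42 in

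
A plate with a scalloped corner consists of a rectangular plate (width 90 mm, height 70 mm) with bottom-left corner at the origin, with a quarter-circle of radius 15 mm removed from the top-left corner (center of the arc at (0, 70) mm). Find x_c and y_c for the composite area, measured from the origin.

Part | A | x̄ᵢ | ȳᵢ | A·x̄ᵢ | A·ȳᵢ
plate | 6300.00 | 45.00 | 35.00 | 283500.00 | 220500.00
removed quarter-circle | -176.71 | 6.37 | 63.63 | -1125.00 | -11245.02
Σ | 6123.29 |  |  | 282375.00 | 209254.98
x_c = 282375.00 / 6123.29 = 46.11 mm
y_c = 209254.98 / 6123.29 = 34.17 mm

x_c = 46.11 mm, y_c = 34.17 mm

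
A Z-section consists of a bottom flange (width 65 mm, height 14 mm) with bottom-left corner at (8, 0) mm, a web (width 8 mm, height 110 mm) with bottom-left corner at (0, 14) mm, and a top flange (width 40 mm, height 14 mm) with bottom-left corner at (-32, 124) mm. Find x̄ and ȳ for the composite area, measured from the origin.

bottom flange: A = 65 × 14 = 910.00, centroid at (40.50, 7.00).
web: A = 8 × 110 = 880.00, centroid at (4.00, 69.00).
top flange: A = 40 × 14 = 560.00, centroid at (-12.00, 131.00).
ΣA = 2350.00 mm², ΣAx̄ = 33655.00 mm³, ΣAȳ = 140450.00 mm³.
x̄ = 33655.00/2350.00 = 14.32 mm; ȳ = 140450.00/2350.00 = 59.77 mm.

x̄ = 14.32 mm, ȳ = 59.77 mm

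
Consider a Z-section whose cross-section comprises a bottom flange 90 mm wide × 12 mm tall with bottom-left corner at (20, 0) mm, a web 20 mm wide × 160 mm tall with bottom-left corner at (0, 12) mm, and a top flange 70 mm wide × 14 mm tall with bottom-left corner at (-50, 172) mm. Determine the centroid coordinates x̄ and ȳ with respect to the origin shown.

bottom flange: A = 90 × 12 = 1080.00, centroid at (65.00, 6.00).
web: A = 20 × 160 = 3200.00, centroid at (10.00, 92.00).
top flange: A = 70 × 14 = 980.00, centroid at (-15.00, 179.00).
ΣA = 5260.00 mm², ΣAx̄ = 87500.00 mm³, ΣAȳ = 476300.00 mm³.
x̄ = 87500.00/5260.00 = 16.63 mm; ȳ = 476300.00/5260.00 = 90.55 mm.

x̄ = 16.63 mm, ȳ = 90.55 mm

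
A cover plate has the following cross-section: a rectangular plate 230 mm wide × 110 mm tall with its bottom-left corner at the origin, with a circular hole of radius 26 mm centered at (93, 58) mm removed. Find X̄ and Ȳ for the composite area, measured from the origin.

plate: A = 230 × 110 = 25300.00, centroid at (115.00, 55.00).
hole: A = −π·26² = -2123.72, centroid at (93.00, 58.00).
ΣA = 23176.28 mm², ΣAX̄ = 2711994.35 mm³, ΣAȲ = 1268324.44 mm³.
X̄ = 2711994.35/23176.28 = 117.02 mm; Ȳ = 1268324.44/23176.28 = 54.73 mm.

X̄ = 117.02 mm, Ȳ = 54.73 mm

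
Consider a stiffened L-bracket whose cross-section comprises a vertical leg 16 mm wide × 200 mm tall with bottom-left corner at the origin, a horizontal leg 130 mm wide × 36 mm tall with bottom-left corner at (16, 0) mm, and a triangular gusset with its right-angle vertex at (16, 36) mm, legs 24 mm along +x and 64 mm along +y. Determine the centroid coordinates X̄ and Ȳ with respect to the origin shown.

vertical leg: A = 16 × 200 = 3200.00, centroid at (8.00, 100.00).
horizontal leg: A = 130 × 36 = 4680.00, centroid at (81.00, 18.00).
gusset: A = ½·24·64 = 768.00, centroid at (24.00, 57.33).
ΣA = 8648.00 mm², ΣAX̄ = 423112.00 mm³, ΣAȲ = 448272.00 mm³.
X̄ = 423112.00/8648.00 = 48.93 mm; Ȳ = 448272.00/8648.00 = 51.84 mm.

X̄ = 48.93 mm, Ȳ = 51.84 mm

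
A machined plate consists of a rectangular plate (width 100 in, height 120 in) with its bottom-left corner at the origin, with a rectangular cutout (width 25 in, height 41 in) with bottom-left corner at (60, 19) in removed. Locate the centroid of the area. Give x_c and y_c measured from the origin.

x_c = 47.90 in, y_c = 61.91 in

plate: A = 100 × 120 = 12000.00, centroid at (50.00, 60.00).
hole: A = −(25 × 41) = -1025.00, centroid at (72.50, 39.50).
ΣA = 10975.00 in², ΣAx_c = 525687.50 in³, ΣAy_c = 679512.50 in³.
x_c = 525687.50/10975.00 = 47.90 in; y_c = 679512.50/10975.00 = 61.91 in.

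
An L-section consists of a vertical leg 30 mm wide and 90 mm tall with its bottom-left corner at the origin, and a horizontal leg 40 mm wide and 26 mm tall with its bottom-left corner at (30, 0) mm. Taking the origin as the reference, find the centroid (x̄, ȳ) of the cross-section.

Part | A | x̄ᵢ | ȳᵢ | A·x̄ᵢ | A·ȳᵢ
vertical leg | 2700.00 | 15.00 | 45.00 | 40500.00 | 121500.00
horizontal leg | 1040.00 | 50.00 | 13.00 | 52000.00 | 13520.00
Σ | 3740.00 |  |  | 92500.00 | 135020.00
x̄ = 92500.00 / 3740.00 = 24.73 mm
ȳ = 135020.00 / 3740.00 = 36.10 mm

x̄ = 24.73 mm, ȳ = 36.10 mm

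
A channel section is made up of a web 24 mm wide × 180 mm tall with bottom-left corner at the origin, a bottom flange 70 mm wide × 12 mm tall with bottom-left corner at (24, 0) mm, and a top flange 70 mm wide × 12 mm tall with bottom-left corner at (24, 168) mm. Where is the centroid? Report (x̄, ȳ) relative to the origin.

web: A = 24 × 180 = 4320.00, centroid at (12.00, 90.00).
bottom flange: A = 70 × 12 = 840.00, centroid at (59.00, 6.00).
top flange: A = 70 × 12 = 840.00, centroid at (59.00, 174.00).
ΣA = 6000.00 mm²
ΣAx̄ = (4320.00)(12.00) + (840.00)(59.00) + (840.00)(59.00) = 150960.00 mm³
ΣAȳ = (4320.00)(90.00) + (840.00)(6.00) + (840.00)(174.00) = 540000.00 mm³
x̄ = 150960.00 / 6000.00 = 25.16 mm
ȳ = 540000.00 / 6000.00 = 90.00 mm

x̄ = 25.16 mm, ȳ = 90.00 mm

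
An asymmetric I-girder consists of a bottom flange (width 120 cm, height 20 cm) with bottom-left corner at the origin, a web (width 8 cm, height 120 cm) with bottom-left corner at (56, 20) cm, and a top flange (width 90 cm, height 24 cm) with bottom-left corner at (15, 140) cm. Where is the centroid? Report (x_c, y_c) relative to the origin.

bottom flange: A = 120 × 20 = 2400.00, centroid at (60.00, 10.00).
web: A = 8 × 120 = 960.00, centroid at (60.00, 80.00).
top flange: A = 90 × 24 = 2160.00, centroid at (60.00, 152.00).
ΣA = 5520.00 cm², ΣAx_c = 331200.00 cm³, ΣAy_c = 429120.00 cm³.
x_c = 331200.00/5520.00 = 60.00 cm; y_c = 429120.00/5520.00 = 77.74 cm.

x_c = 60.00 cm, y_c = 77.74 cm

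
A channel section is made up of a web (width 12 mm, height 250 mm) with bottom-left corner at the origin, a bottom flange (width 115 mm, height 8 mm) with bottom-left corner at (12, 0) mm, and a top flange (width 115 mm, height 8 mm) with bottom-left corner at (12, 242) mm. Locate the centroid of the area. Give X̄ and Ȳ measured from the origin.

X̄ = 30.14 mm, Ȳ = 125.00 mm

web: A = 12 × 250 = 3000.00, centroid at (6.00, 125.00).
bottom flange: A = 115 × 8 = 920.00, centroid at (69.50, 4.00).
top flange: A = 115 × 8 = 920.00, centroid at (69.50, 246.00).
ΣA = 4840.00 mm²
ΣAX̄ = (3000.00)(6.00) + (920.00)(69.50) + (920.00)(69.50) = 145880.00 mm³
ΣAȲ = (3000.00)(125.00) + (920.00)(4.00) + (920.00)(246.00) = 605000.00 mm³
X̄ = 145880.00 / 4840.00 = 30.14 mm
Ȳ = 605000.00 / 4840.00 = 125.00 mm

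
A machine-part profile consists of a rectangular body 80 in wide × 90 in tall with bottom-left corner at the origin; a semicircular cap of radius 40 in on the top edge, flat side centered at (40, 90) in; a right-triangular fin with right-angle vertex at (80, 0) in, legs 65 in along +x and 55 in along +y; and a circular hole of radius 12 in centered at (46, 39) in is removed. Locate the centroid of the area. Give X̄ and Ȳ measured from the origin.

X̄ = 49.73 in, Ȳ = 55.03 in

rectangular body: A = 80 × 90 = 7200.00, centroid at (40.00, 45.00).
semicircular top: A = ½π·40² = 2513.27, centroid at (40.00, 106.98).
triangular fin: A = ½·65·55 = 1787.50, centroid at (101.67, 18.33).
hole: A = −π·12² = -452.39, centroid at (46.00, 39.00).
ΣA = 11048.38 in², ΣAX̄ = 549450.22 in³, ΣAȲ = 607988.99 in³.
X̄ = 549450.22/11048.38 = 49.73 in; Ȳ = 607988.99/11048.38 = 55.03 in.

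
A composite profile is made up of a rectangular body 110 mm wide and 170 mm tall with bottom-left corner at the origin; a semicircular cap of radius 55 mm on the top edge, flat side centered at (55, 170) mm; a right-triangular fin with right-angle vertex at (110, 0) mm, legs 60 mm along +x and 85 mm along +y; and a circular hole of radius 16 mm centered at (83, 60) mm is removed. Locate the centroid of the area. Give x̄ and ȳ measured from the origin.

x̄ = 61.70 mm, ȳ = 100.49 mm

rectangular body: A = 110 × 170 = 18700.00, centroid at (55.00, 85.00).
semicircular top: A = ½π·55² = 4751.66, centroid at (55.00, 193.34).
triangular fin: A = ½·60·85 = 2550.00, centroid at (130.00, 28.33).
hole: A = −π·16² = -804.25, centroid at (83.00, 60.00).
ΣA = 25197.41 mm², ΣAx̄ = 1554588.68 mm³, ΣAȳ = 2532193.81 mm³.
x̄ = 1554588.68/25197.41 = 61.70 mm; ȳ = 2532193.81/25197.41 = 100.49 mm.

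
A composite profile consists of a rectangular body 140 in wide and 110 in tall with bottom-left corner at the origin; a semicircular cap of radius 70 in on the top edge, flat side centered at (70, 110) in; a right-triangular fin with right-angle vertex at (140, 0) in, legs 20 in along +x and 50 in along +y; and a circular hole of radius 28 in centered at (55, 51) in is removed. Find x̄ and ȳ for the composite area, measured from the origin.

rectangular body: A = 140 × 110 = 15400.00, centroid at (70.00, 55.00).
semicircular top: A = ½π·70² = 7696.90, centroid at (70.00, 139.71).
triangular fin: A = ½·20·50 = 500.00, centroid at (146.67, 16.67).
hole: A = −π·28² = -2463.01, centroid at (55.00, 51.00).
ΣA = 21133.89 in², ΣAx̄ = 1554651.00 in³, ΣAȳ = 1805045.78 in³.
x̄ = 1554651.00/21133.89 = 73.56 in; ȳ = 1805045.78/21133.89 = 85.41 in.

x̄ = 73.56 in, ȳ = 85.41 in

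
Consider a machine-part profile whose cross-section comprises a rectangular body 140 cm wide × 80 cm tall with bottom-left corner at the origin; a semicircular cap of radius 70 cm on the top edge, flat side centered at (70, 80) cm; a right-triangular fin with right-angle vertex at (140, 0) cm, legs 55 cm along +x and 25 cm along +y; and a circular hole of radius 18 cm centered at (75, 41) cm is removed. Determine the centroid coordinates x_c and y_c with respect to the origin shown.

Part | A | x̄ᵢ | ȳᵢ | A·x̄ᵢ | A·ȳᵢ
rectangular body | 11200.00 | 70.00 | 40.00 | 784000.00 | 448000.00
semicircular top | 7696.90 | 70.00 | 109.71 | 538783.14 | 844418.83
triangular fin | 687.50 | 158.33 | 8.33 | 108854.17 | 5729.17
hole | -1017.88 | 75.00 | 41.00 | -76340.70 | -41732.92
Σ | 18566.53 |  |  | 1355296.61 | 1256415.08
x_c = 1355296.61 / 18566.53 = 73.00 cm
y_c = 1256415.08 / 18566.53 = 67.67 cm

x_c = 73.00 cm, y_c = 67.67 cm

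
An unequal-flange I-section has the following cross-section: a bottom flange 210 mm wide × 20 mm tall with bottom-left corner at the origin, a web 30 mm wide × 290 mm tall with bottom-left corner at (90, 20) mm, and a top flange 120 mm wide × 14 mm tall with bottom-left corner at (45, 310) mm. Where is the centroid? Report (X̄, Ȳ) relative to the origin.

X̄ = 105.00 mm, Ȳ = 137.86 mm

bottom flange: A = 210 × 20 = 4200.00, centroid at (105.00, 10.00).
web: A = 30 × 290 = 8700.00, centroid at (105.00, 165.00).
top flange: A = 120 × 14 = 1680.00, centroid at (105.00, 317.00).
ΣA = 14580.00 mm²
ΣAX̄ = (4200.00)(105.00) + (8700.00)(105.00) + (1680.00)(105.00) = 1530900.00 mm³
ΣAȲ = (4200.00)(10.00) + (8700.00)(165.00) + (1680.00)(317.00) = 2010060.00 mm³
X̄ = 1530900.00 / 14580.00 = 105.00 mm
Ȳ = 2010060.00 / 14580.00 = 137.86 mm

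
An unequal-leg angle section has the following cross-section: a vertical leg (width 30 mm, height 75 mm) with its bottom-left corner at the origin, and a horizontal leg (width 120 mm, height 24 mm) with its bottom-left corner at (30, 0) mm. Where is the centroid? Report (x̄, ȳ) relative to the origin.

Part | A | x̄ᵢ | ȳᵢ | A·x̄ᵢ | A·ȳᵢ
vertical leg | 2250.00 | 15.00 | 37.50 | 33750.00 | 84375.00
horizontal leg | 2880.00 | 90.00 | 12.00 | 259200.00 | 34560.00
Σ | 5130.00 |  |  | 292950.00 | 118935.00
x̄ = 292950.00 / 5130.00 = 57.11 mm
ȳ = 118935.00 / 5130.00 = 23.18 mm

x̄ = 57.11 mm, ȳ = 23.18 mm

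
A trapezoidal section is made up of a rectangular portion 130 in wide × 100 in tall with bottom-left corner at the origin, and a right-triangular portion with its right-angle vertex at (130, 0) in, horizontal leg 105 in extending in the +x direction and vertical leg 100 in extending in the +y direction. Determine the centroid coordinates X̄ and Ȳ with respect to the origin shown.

rectangular portion: A = 130 × 100 = 13000.00, centroid at (65.00, 50.00).
triangular portion: A = ½·105·100 = 5250.00, centroid at (165.00, 33.33).
ΣA = 18250.00 in², ΣAX̄ = 1711250.00 in³, ΣAȲ = 825000.00 in³.
X̄ = 1711250.00/18250.00 = 93.77 in; Ȳ = 825000.00/18250.00 = 45.21 in.

X̄ = 93.77 in, Ȳ = 45.21 in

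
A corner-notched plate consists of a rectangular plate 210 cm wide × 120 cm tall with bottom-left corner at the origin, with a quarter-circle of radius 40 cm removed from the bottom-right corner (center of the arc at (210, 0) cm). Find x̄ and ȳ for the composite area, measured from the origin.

plate: A = 210 × 120 = 25200.00, centroid at (105.00, 60.00).
removed quarter-circle: A = −¼π·40² = -1256.64, centroid at (193.02, 16.98).
ΣA = 23943.36 cm²
ΣAx̄ = (25200.00)(105.00) + (-1256.64)(193.02) = 2403439.55 cm³
ΣAȳ = (25200.00)(60.00) + (-1256.64)(16.98) = 1490666.67 cm³
x̄ = 2403439.55 / 23943.36 = 100.38 cm
ȳ = 1490666.67 / 23943.36 = 62.26 cm

x̄ = 100.38 cm, ȳ = 62.26 cm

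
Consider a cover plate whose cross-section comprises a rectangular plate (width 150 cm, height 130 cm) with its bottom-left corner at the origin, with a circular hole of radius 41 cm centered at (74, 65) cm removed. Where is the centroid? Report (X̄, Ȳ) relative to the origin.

X̄ = 75.37 cm, Ȳ = 65.00 cm

Part | A | x̄ᵢ | ȳᵢ | A·x̄ᵢ | A·ȳᵢ
plate | 19500.00 | 75.00 | 65.00 | 1462500.00 | 1267500.00
hole | -5281.02 | 74.00 | 65.00 | -390795.28 | -343266.12
Σ | 14218.98 |  |  | 1071704.72 | 924233.88
X̄ = 1071704.72 / 14218.98 = 75.37 cm
Ȳ = 924233.88 / 14218.98 = 65.00 cm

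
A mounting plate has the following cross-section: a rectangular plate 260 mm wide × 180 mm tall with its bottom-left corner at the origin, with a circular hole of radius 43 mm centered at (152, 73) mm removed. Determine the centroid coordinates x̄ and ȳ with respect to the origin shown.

plate: A = 260 × 180 = 46800.00, centroid at (130.00, 90.00).
hole: A = −π·43² = -5808.80, centroid at (152.00, 73.00).
ΣA = 40991.20 mm², ΣAx̄ = 5201061.67 mm³, ΣAȳ = 3787957.25 mm³.
x̄ = 5201061.67/40991.20 = 126.88 mm; ȳ = 3787957.25/40991.20 = 92.41 mm.

x̄ = 126.88 mm, ȳ = 92.41 mm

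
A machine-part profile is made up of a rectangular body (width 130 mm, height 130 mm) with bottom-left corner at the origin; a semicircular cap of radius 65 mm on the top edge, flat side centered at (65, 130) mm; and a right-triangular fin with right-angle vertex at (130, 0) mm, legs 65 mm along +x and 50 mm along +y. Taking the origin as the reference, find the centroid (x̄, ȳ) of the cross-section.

Part | A | x̄ᵢ | ȳᵢ | A·x̄ᵢ | A·ȳᵢ
rectangular body | 16900.00 | 65.00 | 65.00 | 1098500.00 | 1098500.00
semicircular top | 6636.61 | 65.00 | 157.59 | 431379.94 | 1045843.22
triangular fin | 1625.00 | 151.67 | 16.67 | 246458.33 | 27083.33
Σ | 25161.61 |  |  | 1776338.27 | 2171426.55
x̄ = 1776338.27 / 25161.61 = 70.60 mm
ȳ = 2171426.55 / 25161.61 = 86.30 mm

x̄ = 70.60 mm, ȳ = 86.30 mm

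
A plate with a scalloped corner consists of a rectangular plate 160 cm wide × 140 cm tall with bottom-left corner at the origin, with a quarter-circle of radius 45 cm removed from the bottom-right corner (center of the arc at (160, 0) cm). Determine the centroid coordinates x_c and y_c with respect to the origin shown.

plate: A = 160 × 140 = 22400.00, centroid at (80.00, 70.00).
removed quarter-circle: A = −¼π·45² = -1590.43, centroid at (140.90, 19.10).
ΣA = 20809.57 cm²
ΣAx_c = (22400.00)(80.00) + (-1590.43)(140.90) = 1567906.00 cm³
ΣAy_c = (22400.00)(70.00) + (-1590.43)(19.10) = 1537625.00 cm³
x_c = 1567906.00 / 20809.57 = 75.35 cm
y_c = 1537625.00 / 20809.57 = 73.89 cm

x_c = 75.35 cm, y_c = 73.89 cm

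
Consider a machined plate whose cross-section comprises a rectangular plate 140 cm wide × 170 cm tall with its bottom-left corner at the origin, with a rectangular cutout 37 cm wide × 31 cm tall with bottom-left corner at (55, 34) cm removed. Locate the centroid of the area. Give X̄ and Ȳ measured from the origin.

X̄ = 69.82 cm, Ȳ = 86.80 cm

plate: A = 140 × 170 = 23800.00, centroid at (70.00, 85.00).
hole: A = −(37 × 31) = -1147.00, centroid at (73.50, 49.50).
ΣA = 22653.00 cm², ΣAX̄ = 1581695.50 cm³, ΣAȲ = 1966223.50 cm³.
X̄ = 1581695.50/22653.00 = 69.82 cm; Ȳ = 1966223.50/22653.00 = 86.80 cm.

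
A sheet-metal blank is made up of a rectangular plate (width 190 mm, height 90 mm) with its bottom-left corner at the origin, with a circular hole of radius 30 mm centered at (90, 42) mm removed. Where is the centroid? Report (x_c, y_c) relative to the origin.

x_c = 95.99 mm, y_c = 45.59 mm

plate: A = 190 × 90 = 17100.00, centroid at (95.00, 45.00).
hole: A = −π·30² = -2827.43, centroid at (90.00, 42.00).
ΣA = 14272.57 mm²
ΣAx_c = (17100.00)(95.00) + (-2827.43)(90.00) = 1370031.00 mm³
ΣAy_c = (17100.00)(45.00) + (-2827.43)(42.00) = 650747.80 mm³
x_c = 1370031.00 / 14272.57 = 95.99 mm
y_c = 650747.80 / 14272.57 = 45.59 mm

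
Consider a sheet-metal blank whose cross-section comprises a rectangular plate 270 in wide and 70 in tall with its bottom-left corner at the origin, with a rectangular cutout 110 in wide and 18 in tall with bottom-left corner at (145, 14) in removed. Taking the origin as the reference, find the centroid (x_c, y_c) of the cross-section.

x_c = 127.39 in, y_c = 36.40 in

Part | A | x̄ᵢ | ȳᵢ | A·x̄ᵢ | A·ȳᵢ
plate | 18900.00 | 135.00 | 35.00 | 2551500.00 | 661500.00
hole | -1980.00 | 200.00 | 23.00 | -396000.00 | -45540.00
Σ | 16920.00 |  |  | 2155500.00 | 615960.00
x_c = 2155500.00 / 16920.00 = 127.39 in
y_c = 615960.00 / 16920.00 = 36.40 in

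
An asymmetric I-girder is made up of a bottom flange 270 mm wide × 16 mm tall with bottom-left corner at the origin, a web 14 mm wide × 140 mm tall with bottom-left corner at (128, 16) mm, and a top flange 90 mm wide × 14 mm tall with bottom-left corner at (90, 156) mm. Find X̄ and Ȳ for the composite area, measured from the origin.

bottom flange: A = 270 × 16 = 4320.00, centroid at (135.00, 8.00).
web: A = 14 × 140 = 1960.00, centroid at (135.00, 86.00).
top flange: A = 90 × 14 = 1260.00, centroid at (135.00, 163.00).
ΣA = 7540.00 mm², ΣAX̄ = 1017900.00 mm³, ΣAȲ = 408500.00 mm³.
X̄ = 1017900.00/7540.00 = 135.00 mm; Ȳ = 408500.00/7540.00 = 54.18 mm.

X̄ = 135.00 mm, Ȳ = 54.18 mm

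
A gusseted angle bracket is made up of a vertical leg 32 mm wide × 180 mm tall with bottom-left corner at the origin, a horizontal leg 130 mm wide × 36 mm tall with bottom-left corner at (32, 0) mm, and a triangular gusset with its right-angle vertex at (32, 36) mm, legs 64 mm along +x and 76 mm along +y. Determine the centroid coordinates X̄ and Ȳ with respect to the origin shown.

vertical leg: A = 32 × 180 = 5760.00, centroid at (16.00, 90.00).
horizontal leg: A = 130 × 36 = 4680.00, centroid at (97.00, 18.00).
gusset: A = ½·64·76 = 2432.00, centroid at (53.33, 61.33).
ΣA = 12872.00 mm²
ΣAX̄ = (5760.00)(16.00) + (4680.00)(97.00) + (2432.00)(53.33) = 675826.67 mm³
ΣAȲ = (5760.00)(90.00) + (4680.00)(18.00) + (2432.00)(61.33) = 751802.67 mm³
X̄ = 675826.67 / 12872.00 = 52.50 mm
Ȳ = 751802.67 / 12872.00 = 58.41 mm

X̄ = 52.50 mm, Ȳ = 58.41 mm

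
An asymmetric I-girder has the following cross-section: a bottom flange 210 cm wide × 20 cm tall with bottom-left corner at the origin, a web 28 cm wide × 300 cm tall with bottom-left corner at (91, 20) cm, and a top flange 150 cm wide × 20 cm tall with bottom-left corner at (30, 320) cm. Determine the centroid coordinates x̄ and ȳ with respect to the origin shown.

x̄ = 105.00 cm, ȳ = 157.69 cm

bottom flange: A = 210 × 20 = 4200.00, centroid at (105.00, 10.00).
web: A = 28 × 300 = 8400.00, centroid at (105.00, 170.00).
top flange: A = 150 × 20 = 3000.00, centroid at (105.00, 330.00).
ΣA = 15600.00 cm²
ΣAx̄ = (4200.00)(105.00) + (8400.00)(105.00) + (3000.00)(105.00) = 1638000.00 cm³
ΣAȳ = (4200.00)(10.00) + (8400.00)(170.00) + (3000.00)(330.00) = 2460000.00 cm³
x̄ = 1638000.00 / 15600.00 = 105.00 cm
ȳ = 2460000.00 / 15600.00 = 157.69 cm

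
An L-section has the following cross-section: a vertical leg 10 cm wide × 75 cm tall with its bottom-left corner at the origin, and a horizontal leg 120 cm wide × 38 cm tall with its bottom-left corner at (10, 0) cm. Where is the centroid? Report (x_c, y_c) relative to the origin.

vertical leg: A = 10 × 75 = 750.00, centroid at (5.00, 37.50).
horizontal leg: A = 120 × 38 = 4560.00, centroid at (70.00, 19.00).
ΣA = 5310.00 cm²
ΣAx_c = (750.00)(5.00) + (4560.00)(70.00) = 322950.00 cm³
ΣAy_c = (750.00)(37.50) + (4560.00)(19.00) = 114765.00 cm³
x_c = 322950.00 / 5310.00 = 60.82 cm
y_c = 114765.00 / 5310.00 = 21.61 cm

x_c = 60.82 cm, y_c = 21.61 cm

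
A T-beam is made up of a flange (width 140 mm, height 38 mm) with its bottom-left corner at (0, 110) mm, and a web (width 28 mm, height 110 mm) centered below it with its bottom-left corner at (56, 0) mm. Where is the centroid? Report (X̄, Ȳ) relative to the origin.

web: A = 28 × 110 = 3080.00, centroid at (70.00, 55.00).
flange: A = 140 × 38 = 5320.00, centroid at (70.00, 129.00).
ΣA = 8400.00 mm², ΣAX̄ = 588000.00 mm³, ΣAȲ = 855680.00 mm³.
X̄ = 588000.00/8400.00 = 70.00 mm; Ȳ = 855680.00/8400.00 = 101.87 mm.

X̄ = 70.00 mm, Ȳ = 101.87 mm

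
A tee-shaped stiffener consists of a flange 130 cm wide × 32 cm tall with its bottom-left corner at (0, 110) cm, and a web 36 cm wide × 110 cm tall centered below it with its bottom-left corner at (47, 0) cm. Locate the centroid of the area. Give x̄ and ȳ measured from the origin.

web: A = 36 × 110 = 3960.00, centroid at (65.00, 55.00).
flange: A = 130 × 32 = 4160.00, centroid at (65.00, 126.00).
ΣA = 8120.00 cm²
ΣAx̄ = (3960.00)(65.00) + (4160.00)(65.00) = 527800.00 cm³
ΣAȳ = (3960.00)(55.00) + (4160.00)(126.00) = 741960.00 cm³
x̄ = 527800.00 / 8120.00 = 65.00 cm
ȳ = 741960.00 / 8120.00 = 91.37 cm

x̄ = 65.00 cm, ȳ = 91.37 cm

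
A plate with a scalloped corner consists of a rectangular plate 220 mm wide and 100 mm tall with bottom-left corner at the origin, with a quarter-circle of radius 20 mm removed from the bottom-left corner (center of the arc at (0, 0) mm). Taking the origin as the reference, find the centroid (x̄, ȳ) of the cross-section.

plate: A = 220 × 100 = 22000.00, centroid at (110.00, 50.00).
removed quarter-circle: A = −¼π·20² = -314.16, centroid at (8.49, 8.49).
ΣA = 21685.84 mm², ΣAx̄ = 2417333.33 mm³, ΣAȳ = 1097333.33 mm³.
x̄ = 2417333.33/21685.84 = 111.47 mm; ȳ = 1097333.33/21685.84 = 50.60 mm.

x̄ = 111.47 mm, ȳ = 50.60 mm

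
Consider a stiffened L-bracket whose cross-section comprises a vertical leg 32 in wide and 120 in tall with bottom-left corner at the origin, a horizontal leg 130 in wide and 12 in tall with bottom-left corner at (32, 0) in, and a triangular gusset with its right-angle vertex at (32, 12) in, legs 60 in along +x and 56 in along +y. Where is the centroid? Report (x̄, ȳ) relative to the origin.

Part | A | x̄ᵢ | ȳᵢ | A·x̄ᵢ | A·ȳᵢ
vertical leg | 3840.00 | 16.00 | 60.00 | 61440.00 | 230400.00
horizontal leg | 1560.00 | 97.00 | 6.00 | 151320.00 | 9360.00
gusset | 1680.00 | 52.00 | 30.67 | 87360.00 | 51520.00
Σ | 7080.00 |  |  | 300120.00 | 291280.00
x̄ = 300120.00 / 7080.00 = 42.39 in
ȳ = 291280.00 / 7080.00 = 41.14 in

x̄ = 42.39 in, ȳ = 41.14 in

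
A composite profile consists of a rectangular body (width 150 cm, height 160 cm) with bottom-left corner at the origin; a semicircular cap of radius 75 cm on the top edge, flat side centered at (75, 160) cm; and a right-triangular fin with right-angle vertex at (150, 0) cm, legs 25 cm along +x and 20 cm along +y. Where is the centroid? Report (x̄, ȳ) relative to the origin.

Part | A | x̄ᵢ | ȳᵢ | A·x̄ᵢ | A·ȳᵢ
rectangular body | 24000.00 | 75.00 | 80.00 | 1800000.00 | 1920000.00
semicircular top | 8835.73 | 75.00 | 191.83 | 662679.70 | 1694966.69
triangular fin | 250.00 | 158.33 | 6.67 | 39583.33 | 1666.67
Σ | 33085.73 |  |  | 2502263.03 | 3616633.36
x̄ = 2502263.03 / 33085.73 = 75.63 cm
ȳ = 3616633.36 / 33085.73 = 109.31 cm

x̄ = 75.63 cm, ȳ = 109.31 cm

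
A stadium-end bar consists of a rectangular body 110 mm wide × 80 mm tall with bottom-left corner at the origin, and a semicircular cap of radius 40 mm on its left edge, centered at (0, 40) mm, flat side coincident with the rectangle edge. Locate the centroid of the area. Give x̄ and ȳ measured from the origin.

x̄ = 39.01 mm, ȳ = 40.00 mm

rectangular body: A = 110 × 80 = 8800.00, centroid at (55.00, 40.00).
semicircular end: A = ½π·40² = 2513.27, centroid at (-16.98, 40.00).
ΣA = 11313.27 mm², ΣAx̄ = 441333.33 mm³, ΣAȳ = 452530.96 mm³.
x̄ = 441333.33/11313.27 = 39.01 mm; ȳ = 452530.96/11313.27 = 40.00 mm.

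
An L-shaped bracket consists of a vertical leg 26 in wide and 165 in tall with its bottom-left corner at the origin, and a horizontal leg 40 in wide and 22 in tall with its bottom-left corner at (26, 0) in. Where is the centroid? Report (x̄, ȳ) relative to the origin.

vertical leg: A = 26 × 165 = 4290.00, centroid at (13.00, 82.50).
horizontal leg: A = 40 × 22 = 880.00, centroid at (46.00, 11.00).
ΣA = 5170.00 in²
ΣAx̄ = (4290.00)(13.00) + (880.00)(46.00) = 96250.00 in³
ΣAȳ = (4290.00)(82.50) + (880.00)(11.00) = 363605.00 in³
x̄ = 96250.00 / 5170.00 = 18.62 in
ȳ = 363605.00 / 5170.00 = 70.33 in

x̄ = 18.62 in, ȳ = 70.33 in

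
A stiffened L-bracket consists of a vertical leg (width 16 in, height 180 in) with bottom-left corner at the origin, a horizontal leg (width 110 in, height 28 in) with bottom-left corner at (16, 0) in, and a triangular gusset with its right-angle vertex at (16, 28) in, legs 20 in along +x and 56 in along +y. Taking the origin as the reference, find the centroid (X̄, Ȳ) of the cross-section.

X̄ = 39.02 in, Ȳ = 50.38 in

Part | A | x̄ᵢ | ȳᵢ | A·x̄ᵢ | A·ȳᵢ
vertical leg | 2880.00 | 8.00 | 90.00 | 23040.00 | 259200.00
horizontal leg | 3080.00 | 71.00 | 14.00 | 218680.00 | 43120.00
gusset | 560.00 | 22.67 | 46.67 | 12693.33 | 26133.33
Σ | 6520.00 |  |  | 254413.33 | 328453.33
X̄ = 254413.33 / 6520.00 = 39.02 in
Ȳ = 328453.33 / 6520.00 = 50.38 in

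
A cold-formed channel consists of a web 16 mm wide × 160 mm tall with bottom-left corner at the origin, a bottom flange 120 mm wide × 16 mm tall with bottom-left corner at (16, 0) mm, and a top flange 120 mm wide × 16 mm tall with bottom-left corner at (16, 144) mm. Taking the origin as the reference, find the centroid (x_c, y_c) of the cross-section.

Part | A | x̄ᵢ | ȳᵢ | A·x̄ᵢ | A·ȳᵢ
web | 2560.00 | 8.00 | 80.00 | 20480.00 | 204800.00
bottom flange | 1920.00 | 76.00 | 8.00 | 145920.00 | 15360.00
top flange | 1920.00 | 76.00 | 152.00 | 145920.00 | 291840.00
Σ | 6400.00 |  |  | 312320.00 | 512000.00
x_c = 312320.00 / 6400.00 = 48.80 mm
y_c = 512000.00 / 6400.00 = 80.00 mm

x_c = 48.80 mm, y_c = 80.00 mm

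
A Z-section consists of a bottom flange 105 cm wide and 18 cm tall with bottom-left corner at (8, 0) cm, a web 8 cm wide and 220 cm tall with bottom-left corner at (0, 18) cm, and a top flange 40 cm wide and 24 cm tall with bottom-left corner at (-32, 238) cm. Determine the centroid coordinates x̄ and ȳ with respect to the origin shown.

x̄ = 23.83 cm, ȳ = 104.62 cm

Part | A | x̄ᵢ | ȳᵢ | A·x̄ᵢ | A·ȳᵢ
bottom flange | 1890.00 | 60.50 | 9.00 | 114345.00 | 17010.00
web | 1760.00 | 4.00 | 128.00 | 7040.00 | 225280.00
top flange | 960.00 | -12.00 | 250.00 | -11520.00 | 240000.00
Σ | 4610.00 |  |  | 109865.00 | 482290.00
x̄ = 109865.00 / 4610.00 = 23.83 cm
ȳ = 482290.00 / 4610.00 = 104.62 cm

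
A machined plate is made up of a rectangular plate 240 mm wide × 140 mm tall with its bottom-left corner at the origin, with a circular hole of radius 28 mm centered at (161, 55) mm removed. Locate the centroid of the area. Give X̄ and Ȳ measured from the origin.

X̄ = 116.76 mm, Ȳ = 71.19 mm

plate: A = 240 × 140 = 33600.00, centroid at (120.00, 70.00).
hole: A = −π·28² = -2463.01, centroid at (161.00, 55.00).
ΣA = 31136.99 mm²
ΣAX̄ = (33600.00)(120.00) + (-2463.01)(161.00) = 3635455.61 mm³
ΣAȲ = (33600.00)(70.00) + (-2463.01)(55.00) = 2216534.52 mm³
X̄ = 3635455.61 / 31136.99 = 116.76 mm
Ȳ = 2216534.52 / 31136.99 = 71.19 mm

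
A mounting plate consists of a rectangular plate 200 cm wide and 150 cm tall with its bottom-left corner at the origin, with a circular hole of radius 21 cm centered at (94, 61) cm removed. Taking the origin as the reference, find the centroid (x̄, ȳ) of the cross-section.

plate: A = 200 × 150 = 30000.00, centroid at (100.00, 75.00).
hole: A = −π·21² = -1385.44, centroid at (94.00, 61.00).
ΣA = 28614.56 cm², ΣAx̄ = 2869768.42 cm³, ΣAȳ = 2165488.02 cm³.
x̄ = 2869768.42/28614.56 = 100.29 cm; ȳ = 2165488.02/28614.56 = 75.68 cm.

x̄ = 100.29 cm, ȳ = 75.68 cm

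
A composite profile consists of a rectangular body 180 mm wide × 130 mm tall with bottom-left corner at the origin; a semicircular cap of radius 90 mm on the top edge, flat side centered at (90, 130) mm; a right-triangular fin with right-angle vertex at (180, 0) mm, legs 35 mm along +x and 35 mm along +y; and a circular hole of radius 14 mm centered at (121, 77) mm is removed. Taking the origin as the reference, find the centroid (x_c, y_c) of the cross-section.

x_c = 91.20 mm, y_c = 100.24 mm

Part | A | x̄ᵢ | ȳᵢ | A·x̄ᵢ | A·ȳᵢ
rectangular body | 23400.00 | 90.00 | 65.00 | 2106000.00 | 1521000.00
semicircular top | 12723.45 | 90.00 | 168.20 | 1145110.52 | 2140048.53
triangular fin | 612.50 | 191.67 | 11.67 | 117395.83 | 7145.83
hole | -615.75 | 121.00 | 77.00 | -74506.01 | -47412.92
Σ | 36120.20 |  |  | 3294000.34 | 3620781.45
x_c = 3294000.34 / 36120.20 = 91.20 mm
y_c = 3620781.45 / 36120.20 = 100.24 mm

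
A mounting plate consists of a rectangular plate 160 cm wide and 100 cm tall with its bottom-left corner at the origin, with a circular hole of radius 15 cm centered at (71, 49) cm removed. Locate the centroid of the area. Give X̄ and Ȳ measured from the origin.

plate: A = 160 × 100 = 16000.00, centroid at (80.00, 50.00).
hole: A = −π·15² = -706.86, centroid at (71.00, 49.00).
ΣA = 15293.14 cm²
ΣAX̄ = (16000.00)(80.00) + (-706.86)(71.00) = 1229813.06 cm³
ΣAȲ = (16000.00)(50.00) + (-706.86)(49.00) = 765363.94 cm³
X̄ = 1229813.06 / 15293.14 = 80.42 cm
Ȳ = 765363.94 / 15293.14 = 50.05 cm

X̄ = 80.42 cm, Ȳ = 50.05 cm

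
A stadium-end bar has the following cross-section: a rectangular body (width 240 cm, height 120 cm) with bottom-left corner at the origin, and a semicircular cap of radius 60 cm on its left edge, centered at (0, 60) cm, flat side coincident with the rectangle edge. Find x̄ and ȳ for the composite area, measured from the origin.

rectangular body: A = 240 × 120 = 28800.00, centroid at (120.00, 60.00).
semicircular end: A = ½π·60² = 5654.87, centroid at (-25.46, 60.00).
ΣA = 34454.87 cm²
ΣAx̄ = (28800.00)(120.00) + (5654.87)(-25.46) = 3312000.00 cm³
ΣAȳ = (28800.00)(60.00) + (5654.87)(60.00) = 2067292.01 cm³
x̄ = 3312000.00 / 34454.87 = 96.13 cm
ȳ = 2067292.01 / 34454.87 = 60.00 cm

x̄ = 96.13 cm, ȳ = 60.00 cm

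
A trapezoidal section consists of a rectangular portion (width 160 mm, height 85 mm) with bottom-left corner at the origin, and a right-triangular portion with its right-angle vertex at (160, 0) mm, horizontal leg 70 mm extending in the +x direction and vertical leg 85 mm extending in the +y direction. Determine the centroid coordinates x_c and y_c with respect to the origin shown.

x_c = 98.55 mm, y_c = 39.96 mm

rectangular portion: A = 160 × 85 = 13600.00, centroid at (80.00, 42.50).
triangular portion: A = ½·70·85 = 2975.00, centroid at (183.33, 28.33).
ΣA = 16575.00 mm², ΣAx_c = 1633416.67 mm³, ΣAy_c = 662291.67 mm³.
x_c = 1633416.67/16575.00 = 98.55 mm; y_c = 662291.67/16575.00 = 39.96 mm.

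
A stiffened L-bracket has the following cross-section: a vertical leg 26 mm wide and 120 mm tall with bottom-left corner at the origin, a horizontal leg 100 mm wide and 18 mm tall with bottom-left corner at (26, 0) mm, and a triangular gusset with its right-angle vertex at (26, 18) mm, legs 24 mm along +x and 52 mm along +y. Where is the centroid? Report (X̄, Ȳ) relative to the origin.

vertical leg: A = 26 × 120 = 3120.00, centroid at (13.00, 60.00).
horizontal leg: A = 100 × 18 = 1800.00, centroid at (76.00, 9.00).
gusset: A = ½·24·52 = 624.00, centroid at (34.00, 35.33).
ΣA = 5544.00 mm²
ΣAX̄ = (3120.00)(13.00) + (1800.00)(76.00) + (624.00)(34.00) = 198576.00 mm³
ΣAȲ = (3120.00)(60.00) + (1800.00)(9.00) + (624.00)(35.33) = 225448.00 mm³
X̄ = 198576.00 / 5544.00 = 35.82 mm
Ȳ = 225448.00 / 5544.00 = 40.67 mm

X̄ = 35.82 mm, Ȳ = 40.67 mm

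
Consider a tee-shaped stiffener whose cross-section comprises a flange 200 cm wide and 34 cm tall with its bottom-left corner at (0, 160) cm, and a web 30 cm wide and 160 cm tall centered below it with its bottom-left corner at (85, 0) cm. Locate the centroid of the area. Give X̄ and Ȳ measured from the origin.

X̄ = 100.00 cm, Ȳ = 136.86 cm

Part | A | x̄ᵢ | ȳᵢ | A·x̄ᵢ | A·ȳᵢ
web | 4800.00 | 100.00 | 80.00 | 480000.00 | 384000.00
flange | 6800.00 | 100.00 | 177.00 | 680000.00 | 1203600.00
Σ | 11600.00 |  |  | 1160000.00 | 1587600.00
X̄ = 1160000.00 / 11600.00 = 100.00 cm
Ȳ = 1587600.00 / 11600.00 = 136.86 cm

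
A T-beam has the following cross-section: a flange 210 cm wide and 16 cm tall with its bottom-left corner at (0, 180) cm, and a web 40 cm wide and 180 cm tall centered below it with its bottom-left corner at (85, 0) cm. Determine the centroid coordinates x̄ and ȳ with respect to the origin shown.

Part | A | x̄ᵢ | ȳᵢ | A·x̄ᵢ | A·ȳᵢ
web | 7200.00 | 105.00 | 90.00 | 756000.00 | 648000.00
flange | 3360.00 | 105.00 | 188.00 | 352800.00 | 631680.00
Σ | 10560.00 |  |  | 1108800.00 | 1279680.00
x̄ = 1108800.00 / 10560.00 = 105.00 cm
ȳ = 1279680.00 / 10560.00 = 121.18 cm

x̄ = 105.00 cm, ȳ = 121.18 cm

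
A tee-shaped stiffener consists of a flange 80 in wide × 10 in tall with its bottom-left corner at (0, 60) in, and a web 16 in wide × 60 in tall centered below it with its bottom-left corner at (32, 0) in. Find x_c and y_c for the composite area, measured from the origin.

x_c = 40.00 in, y_c = 45.91 in

web: A = 16 × 60 = 960.00, centroid at (40.00, 30.00).
flange: A = 80 × 10 = 800.00, centroid at (40.00, 65.00).
ΣA = 1760.00 in², ΣAx_c = 70400.00 in³, ΣAy_c = 80800.00 in³.
x_c = 70400.00/1760.00 = 40.00 in; y_c = 80800.00/1760.00 = 45.91 in.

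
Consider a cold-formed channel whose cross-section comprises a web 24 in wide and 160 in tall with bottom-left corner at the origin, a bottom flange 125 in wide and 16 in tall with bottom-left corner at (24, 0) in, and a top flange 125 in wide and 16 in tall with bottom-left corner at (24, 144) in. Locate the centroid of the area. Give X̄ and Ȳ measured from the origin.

Part | A | x̄ᵢ | ȳᵢ | A·x̄ᵢ | A·ȳᵢ
web | 3840.00 | 12.00 | 80.00 | 46080.00 | 307200.00
bottom flange | 2000.00 | 86.50 | 8.00 | 173000.00 | 16000.00
top flange | 2000.00 | 86.50 | 152.00 | 173000.00 | 304000.00
Σ | 7840.00 |  |  | 392080.00 | 627200.00
X̄ = 392080.00 / 7840.00 = 50.01 in
Ȳ = 627200.00 / 7840.00 = 80.00 in

X̄ = 50.01 in, Ȳ = 80.00 in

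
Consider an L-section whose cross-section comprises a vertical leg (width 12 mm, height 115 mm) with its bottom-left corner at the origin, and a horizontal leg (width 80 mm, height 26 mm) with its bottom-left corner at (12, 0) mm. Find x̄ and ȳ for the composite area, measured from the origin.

x̄ = 33.65 mm, ȳ = 30.75 mm

vertical leg: A = 12 × 115 = 1380.00, centroid at (6.00, 57.50).
horizontal leg: A = 80 × 26 = 2080.00, centroid at (52.00, 13.00).
ΣA = 3460.00 mm², ΣAx̄ = 116440.00 mm³, ΣAȳ = 106390.00 mm³.
x̄ = 116440.00/3460.00 = 33.65 mm; ȳ = 106390.00/3460.00 = 30.75 mm.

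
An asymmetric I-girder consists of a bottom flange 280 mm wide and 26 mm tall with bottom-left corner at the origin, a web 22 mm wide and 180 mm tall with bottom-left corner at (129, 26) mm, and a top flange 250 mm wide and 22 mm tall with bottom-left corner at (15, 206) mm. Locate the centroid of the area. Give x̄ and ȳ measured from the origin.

x̄ = 140.00 mm, ȳ = 104.39 mm

Part | A | x̄ᵢ | ȳᵢ | A·x̄ᵢ | A·ȳᵢ
bottom flange | 7280.00 | 140.00 | 13.00 | 1019200.00 | 94640.00
web | 3960.00 | 140.00 | 116.00 | 554400.00 | 459360.00
top flange | 5500.00 | 140.00 | 217.00 | 770000.00 | 1193500.00
Σ | 16740.00 |  |  | 2343600.00 | 1747500.00
x̄ = 2343600.00 / 16740.00 = 140.00 mm
ȳ = 1747500.00 / 16740.00 = 104.39 mm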